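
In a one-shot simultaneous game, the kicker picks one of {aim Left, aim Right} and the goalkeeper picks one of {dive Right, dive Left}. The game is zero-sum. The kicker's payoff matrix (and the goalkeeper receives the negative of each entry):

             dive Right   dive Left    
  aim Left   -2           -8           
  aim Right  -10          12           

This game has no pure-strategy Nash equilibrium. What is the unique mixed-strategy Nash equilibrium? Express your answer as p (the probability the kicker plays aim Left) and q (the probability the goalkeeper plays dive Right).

p = 11/14, q = 5/7

The goalkeeper's indifference between dive Right and dive Left determines the kicker's mixing probability p:
  the goalkeeper's payoff to dive Right: p·2 + (1−p)·10 = -8p + 10
  the goalkeeper's payoff to dive Left: p·8 + (1−p)·(-12) = 20p - 12
  -8p + 10 = 20p - 12  ⇒  -28p = -22  ⇒  p = 11/14.
In a mixed equilibrium the kicker is indifferent between aim Left and aim Right; this condition fixes q.
  the kicker's payoff to aim Left: q·(-2) + (1−q)·(-8) = 6q - 8
  the kicker's payoff to aim Right: q·(-10) + (1−q)·12 = -22q + 12
  6q - 8 = -22q + 12  ⇒  28q = 20  ⇒  q = 5/7.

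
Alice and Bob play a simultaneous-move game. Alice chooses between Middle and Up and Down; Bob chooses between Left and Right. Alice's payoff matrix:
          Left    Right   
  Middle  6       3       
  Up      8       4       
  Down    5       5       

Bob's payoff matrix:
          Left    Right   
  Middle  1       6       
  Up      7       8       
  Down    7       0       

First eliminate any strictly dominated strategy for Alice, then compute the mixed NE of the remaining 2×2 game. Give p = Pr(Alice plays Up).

Alice's strategy Middle is strictly dominated by Up: 8 > 6 and 4 > 3. Eliminate Middle.
Alice's mix must leave Bob indifferent between Left and Right.
  Bob's expected payoff from Left: p·7 + (1−p)·7 = 7
  Bob's expected payoff from Right: p·8 + (1−p)·0 = 8p
  7 = 8p  ⇒  -8p = -7  ⇒  p = 7/8.

p = 7/8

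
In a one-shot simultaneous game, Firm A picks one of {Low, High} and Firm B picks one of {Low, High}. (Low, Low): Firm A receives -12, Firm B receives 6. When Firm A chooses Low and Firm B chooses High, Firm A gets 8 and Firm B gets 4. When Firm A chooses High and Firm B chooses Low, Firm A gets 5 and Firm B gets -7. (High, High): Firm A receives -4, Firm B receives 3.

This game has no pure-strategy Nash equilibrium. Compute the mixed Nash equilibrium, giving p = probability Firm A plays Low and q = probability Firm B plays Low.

Set Firm B's expected payoff from Low equal to that from High:
  Firm B's payoff to Low: p·6 + (1−p)·(-7) = 13p - 7
  Firm B's payoff to High: p·4 + (1−p)·3 = p + 3
  13p - 7 = p + 3  ⇒  12p = 10  ⇒  p = 5/6.
Set Firm A's expected payoff from Low equal to that from High:
  Firm A's expected payoff from Low: q·(-12) + (1−q)·8 = -20q + 8
  Firm A's expected payoff from High: q·5 + (1−q)·(-4) = 9q - 4
  -20q + 8 = 9q - 4  ⇒  -29q = -12  ⇒  q = 12/29.

p = 5/6, q = 12/29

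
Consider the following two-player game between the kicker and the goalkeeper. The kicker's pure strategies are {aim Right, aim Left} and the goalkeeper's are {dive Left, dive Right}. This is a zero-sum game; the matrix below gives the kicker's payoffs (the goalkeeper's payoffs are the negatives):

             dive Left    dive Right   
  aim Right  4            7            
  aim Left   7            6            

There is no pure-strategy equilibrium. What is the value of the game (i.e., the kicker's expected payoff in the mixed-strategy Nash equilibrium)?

In a mixed equilibrium the kicker is indifferent between aim Right and aim Left; this condition fixes q.
  the kicker's payoff to aim Right: q·4 + (1−q)·7 = -3q + 7
  the kicker's payoff to aim Left: q·7 + (1−q)·6 = q + 6
  -3q + 7 = q + 6  ⇒  -4q = -1  ⇒  q = 1/4.
The value is the kicker's expected payoff against this mix (using aim Right): (1/4)·4 + (3/4)·7 = 25/4.

v = 25/4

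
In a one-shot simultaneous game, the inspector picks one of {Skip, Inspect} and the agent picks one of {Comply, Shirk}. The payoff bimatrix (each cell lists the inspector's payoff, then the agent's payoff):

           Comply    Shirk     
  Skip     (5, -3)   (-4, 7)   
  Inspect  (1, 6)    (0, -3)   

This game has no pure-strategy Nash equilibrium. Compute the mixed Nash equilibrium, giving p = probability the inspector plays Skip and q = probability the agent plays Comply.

p = 9/19, q = 1/2

The inspector's mix must leave the agent indifferent between Comply and Shirk.
  the agent's payoff to Comply: p·(-3) + (1−p)·6 = -9p + 6
  the agent's payoff to Shirk: p·7 + (1−p)·(-3) = 10p - 3
  -9p + 6 = 10p - 3  ⇒  -19p = -9  ⇒  p = 9/19.
The inspector's indifference between Skip and Inspect determines the agent's mixing probability q:
  the inspector's payoff from Skip: q·5 + (1−q)·(-4) = 9q - 4
  the inspector's payoff from Inspect: q·1 + (1−q)·0 = q
  9q - 4 = q  ⇒  8q = 4  ⇒  q = 1/2.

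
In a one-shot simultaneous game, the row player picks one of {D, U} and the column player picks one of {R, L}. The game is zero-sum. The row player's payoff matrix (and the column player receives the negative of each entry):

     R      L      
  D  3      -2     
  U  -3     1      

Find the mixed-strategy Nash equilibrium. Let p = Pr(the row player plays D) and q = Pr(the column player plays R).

In a mixed equilibrium the column player is indifferent between R and L; this condition fixes p.
  the column player's payoff to R: p·(-3) + (1−p)·3 = -6p + 3
  the column player's payoff to L: p·2 + (1−p)·(-1) = 3p - 1
  -6p + 3 = 3p - 1  ⇒  -9p = -4  ⇒  p = 4/9.
Set the row player's expected payoff from D equal to that from U:
  the row player's payoff from D: q·3 + (1−q)·(-2) = 5q - 2
  the row player's payoff from U: q·(-3) + (1−q)·1 = -4q + 1
  5q - 2 = -4q + 1  ⇒  9q = 3  ⇒  q = 1/3.

p = 4/9, q = 1/3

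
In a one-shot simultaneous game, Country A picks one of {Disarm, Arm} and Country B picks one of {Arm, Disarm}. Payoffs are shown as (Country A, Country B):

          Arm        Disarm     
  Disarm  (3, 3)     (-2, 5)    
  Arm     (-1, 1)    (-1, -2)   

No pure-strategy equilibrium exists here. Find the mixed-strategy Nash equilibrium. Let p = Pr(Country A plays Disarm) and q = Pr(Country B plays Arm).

In a mixed equilibrium Country B is indifferent between Arm and Disarm; this condition fixes p.
  Country B's payoff from Arm: p·3 + (1−p)·1 = 2p + 1
  Country B's payoff from Disarm: p·5 + (1−p)·(-2) = 7p - 2
  2p + 1 = 7p - 2  ⇒  -5p = -3  ⇒  p = 3/5.
Country B's mix must leave Country A indifferent between Disarm and Arm.
  Country A's expected payoff from Disarm: q·3 + (1−q)·(-2) = 5q - 2
  Country A's expected payoff from Arm: q·(-1) + (1−q)·(-1) = -1
  5q - 2 = -1  ⇒  5q = 1  ⇒  q = 1/5.

p = 3/5, q = 1/5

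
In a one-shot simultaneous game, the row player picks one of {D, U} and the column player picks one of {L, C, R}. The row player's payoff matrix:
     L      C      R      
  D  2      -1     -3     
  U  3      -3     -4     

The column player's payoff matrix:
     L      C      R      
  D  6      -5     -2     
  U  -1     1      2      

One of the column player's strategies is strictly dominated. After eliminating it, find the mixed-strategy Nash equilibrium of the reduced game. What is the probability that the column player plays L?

q = 1/2

The column player's strategy C is strictly dominated by R: -2 > -5 and 2 > 1. Eliminate C.
Set the row player's expected payoff from D equal to that from U:
  the row player's payoff to D: q·2 + (1−q)·(-3) = 5q - 3
  the row player's payoff to U: q·3 + (1−q)·(-4) = 7q - 4
  5q - 3 = 7q - 4  ⇒  -2q = -1  ⇒  q = 1/2.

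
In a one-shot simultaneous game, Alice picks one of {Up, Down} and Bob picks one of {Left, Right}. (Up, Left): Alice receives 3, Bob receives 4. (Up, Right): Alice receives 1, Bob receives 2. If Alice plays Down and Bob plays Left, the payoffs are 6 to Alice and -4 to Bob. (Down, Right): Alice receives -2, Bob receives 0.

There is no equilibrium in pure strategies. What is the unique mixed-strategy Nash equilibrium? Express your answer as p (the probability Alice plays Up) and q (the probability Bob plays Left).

Alice's mix must leave Bob indifferent between Left and Right.
  Bob's expected payoff from Left: p·4 + (1−p)·(-4) = 8p - 4
  Bob's expected payoff from Right: p·2 + (1−p)·0 = 2p
  8p - 4 = 2p  ⇒  6p = 4  ⇒  p = 2/3.
Alice's indifference between Up and Down determines Bob's mixing probability q:
  Alice's payoff from Up: q·3 + (1−q)·1 = 2q + 1
  Alice's payoff from Down: q·6 + (1−q)·(-2) = 8q - 2
  2q + 1 = 8q - 2  ⇒  -6q = -3  ⇒  q = 1/2.

p = 2/3, q = 1/2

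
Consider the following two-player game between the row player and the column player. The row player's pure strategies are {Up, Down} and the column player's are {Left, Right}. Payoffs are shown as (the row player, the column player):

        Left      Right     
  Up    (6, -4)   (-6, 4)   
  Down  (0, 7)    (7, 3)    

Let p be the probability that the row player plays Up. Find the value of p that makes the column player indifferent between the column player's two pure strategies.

In a mixed equilibrium the column player is indifferent between Left and Right; this condition fixes p.
  the column player's payoff from Left: p·(-4) + (1−p)·7 = -11p + 7
  the column player's payoff from Right: p·4 + (1−p)·3 = p + 3
  -11p + 7 = p + 3  ⇒  -12p = -4  ⇒  p = 1/3.

p = 1/3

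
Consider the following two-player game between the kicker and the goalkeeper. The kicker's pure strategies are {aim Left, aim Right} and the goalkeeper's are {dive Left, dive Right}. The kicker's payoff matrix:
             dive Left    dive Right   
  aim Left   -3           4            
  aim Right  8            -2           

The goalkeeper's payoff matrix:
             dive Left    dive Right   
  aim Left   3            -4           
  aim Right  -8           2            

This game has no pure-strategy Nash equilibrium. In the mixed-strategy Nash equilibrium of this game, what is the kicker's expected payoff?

26/17

In a mixed equilibrium the kicker is indifferent between aim Left and aim Right; this condition fixes q.
  the kicker's payoff from aim Left: q·(-3) + (1−q)·4 = -7q + 4
  the kicker's payoff from aim Right: q·8 + (1−q)·(-2) = 10q - 2
  -7q + 4 = 10q - 2  ⇒  -17q = -6  ⇒  q = 6/17.
At equilibrium the kicker is indifferent across rows, so the kicker's payoff equals the payoff from aim Left: (6/17)·(-3) + (11/17)·4 = 26/17.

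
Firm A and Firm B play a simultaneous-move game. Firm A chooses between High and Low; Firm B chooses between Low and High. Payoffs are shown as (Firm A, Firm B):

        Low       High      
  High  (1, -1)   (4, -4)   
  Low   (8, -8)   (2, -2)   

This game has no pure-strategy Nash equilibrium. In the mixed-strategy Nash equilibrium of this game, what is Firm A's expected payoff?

10/3

Firm B's mix must leave Firm A indifferent between High and Low.
  Firm A's payoff from High: q·1 + (1−q)·4 = -3q + 4
  Firm A's payoff from Low: q·8 + (1−q)·2 = 6q + 2
  -3q + 4 = 6q + 2  ⇒  -9q = -2  ⇒  q = 2/9.
At equilibrium Firm A is indifferent across rows, so Firm A's payoff equals the payoff from High: (2/9)·1 + (7/9)·4 = 10/3.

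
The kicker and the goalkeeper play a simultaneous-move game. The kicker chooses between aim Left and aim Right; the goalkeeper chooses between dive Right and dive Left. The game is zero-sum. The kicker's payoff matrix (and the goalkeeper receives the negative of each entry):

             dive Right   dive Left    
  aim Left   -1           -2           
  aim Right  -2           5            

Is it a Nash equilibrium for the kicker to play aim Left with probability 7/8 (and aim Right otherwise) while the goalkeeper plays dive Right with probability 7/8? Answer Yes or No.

Yes

Check the goalkeeper's indifference given the kicker's mix p = 7/8:
  payoff from dive Right = 9/8; payoff from dive Left = 9/8 — equal.
Check the kicker's indifference given the goalkeeper's mix q = 7/8:
  payoff from aim Left = -9/8; payoff from aim Right = -9/8 — equal.
Both players are indifferent, so neither can profitably deviate.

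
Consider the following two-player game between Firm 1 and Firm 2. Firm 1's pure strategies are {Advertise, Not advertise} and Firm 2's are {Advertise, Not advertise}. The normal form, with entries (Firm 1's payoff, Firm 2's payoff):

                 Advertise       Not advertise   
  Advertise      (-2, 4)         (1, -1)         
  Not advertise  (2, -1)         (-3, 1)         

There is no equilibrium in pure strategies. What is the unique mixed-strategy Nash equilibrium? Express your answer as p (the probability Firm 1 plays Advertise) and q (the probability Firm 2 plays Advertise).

For Firm 2 to be willing to mix, Firm 2 must be indifferent between Advertise and Not advertise, which pins down Firm 1's mix.
  Firm 2's payoff to Advertise: p·4 + (1−p)·(-1) = 5p - 1
  Firm 2's payoff to Not advertise: p·(-1) + (1−p)·1 = -2p + 1
  5p - 1 = -2p + 1  ⇒  7p = 2  ⇒  p = 2/7.
Set Firm 1's expected payoff from Advertise equal to that from Not advertise:
  Firm 1's payoff from Advertise: q·(-2) + (1−q)·1 = -3q + 1
  Firm 1's payoff from Not advertise: q·2 + (1−q)·(-3) = 5q - 3
  -3q + 1 = 5q - 3  ⇒  -8q = -4  ⇒  q = 1/2.

p = 2/7, q = 1/2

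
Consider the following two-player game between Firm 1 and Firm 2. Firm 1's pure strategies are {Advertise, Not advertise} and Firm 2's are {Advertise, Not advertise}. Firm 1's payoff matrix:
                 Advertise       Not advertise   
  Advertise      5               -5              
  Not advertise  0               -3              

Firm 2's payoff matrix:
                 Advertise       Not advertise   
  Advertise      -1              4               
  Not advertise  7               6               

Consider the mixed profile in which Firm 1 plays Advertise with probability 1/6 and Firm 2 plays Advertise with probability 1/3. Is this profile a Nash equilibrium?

No

Given Firm 2's mix q = 1/3, Firm 1's payoff from Advertise is -5/3 but from Not advertise is -2. Firm 1 strictly prefers Advertise, so Firm 1 would not mix.
So the proposed profile is not a Nash equilibrium.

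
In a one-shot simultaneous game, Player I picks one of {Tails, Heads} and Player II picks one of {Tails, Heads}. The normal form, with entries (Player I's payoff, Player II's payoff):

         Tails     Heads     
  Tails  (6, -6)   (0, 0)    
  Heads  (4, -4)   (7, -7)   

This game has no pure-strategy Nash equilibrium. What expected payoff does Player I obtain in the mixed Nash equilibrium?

In a mixed equilibrium Player I is indifferent between Tails and Heads; this condition fixes q.
  Player I's expected payoff from Tails: q·6 + (1−q)·0 = 6q
  Player I's expected payoff from Heads: q·4 + (1−q)·7 = -3q + 7
  6q = -3q + 7  ⇒  9q = 7  ⇒  q = 7/9.
At equilibrium Player I is indifferent across rows, so Player I's payoff equals the payoff from Tails: (7/9)·6 + (2/9)·0 = 14/3.

14/3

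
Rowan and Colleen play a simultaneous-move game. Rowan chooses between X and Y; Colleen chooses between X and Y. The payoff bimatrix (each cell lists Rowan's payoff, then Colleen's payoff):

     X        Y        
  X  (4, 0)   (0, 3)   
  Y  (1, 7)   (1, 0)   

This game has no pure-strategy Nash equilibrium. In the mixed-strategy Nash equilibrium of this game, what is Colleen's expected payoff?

21/10

Set Colleen's expected payoff from X equal to that from Y:
  Colleen's payoff from X: p·0 + (1−p)·7 = -7p + 7
  Colleen's payoff from Y: p·3 + (1−p)·0 = 3p
  -7p + 7 = 3p  ⇒  -10p = -7  ⇒  p = 7/10.
At equilibrium Colleen is indifferent across columns, so Colleen's payoff equals the payoff from X: (7/10)·0 + (3/10)·7 = 21/10.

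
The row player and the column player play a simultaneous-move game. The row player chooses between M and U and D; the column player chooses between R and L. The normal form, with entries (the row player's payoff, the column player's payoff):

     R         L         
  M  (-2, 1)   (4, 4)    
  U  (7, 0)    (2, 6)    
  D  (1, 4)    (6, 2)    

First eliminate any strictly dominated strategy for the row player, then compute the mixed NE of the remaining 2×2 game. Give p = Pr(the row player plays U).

The row player's strategy M is strictly dominated by D: 1 > -2 and 6 > 4. Eliminate M.
The row player's mix must leave the column player indifferent between R and L.
  the column player's payoff to R: p·0 + (1−p)·4 = -4p + 4
  the column player's payoff to L: p·6 + (1−p)·2 = 4p + 2
  -4p + 4 = 4p + 2  ⇒  -8p = -2  ⇒  p = 1/4.

p = 1/4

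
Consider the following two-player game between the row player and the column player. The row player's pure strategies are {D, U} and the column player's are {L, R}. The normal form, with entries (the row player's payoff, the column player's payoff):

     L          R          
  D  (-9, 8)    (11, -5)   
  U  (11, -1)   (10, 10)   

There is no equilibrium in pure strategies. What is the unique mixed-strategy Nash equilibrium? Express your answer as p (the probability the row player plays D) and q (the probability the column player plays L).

p = 11/24, q = 1/21

Set the column player's expected payoff from L equal to that from R:
  the column player's payoff to L: p·8 + (1−p)·(-1) = 9p - 1
  the column player's payoff to R: p·(-5) + (1−p)·10 = -15p + 10
  9p - 1 = -15p + 10  ⇒  24p = 11  ⇒  p = 11/24.
The row player's indifference between D and U determines the column player's mixing probability q:
  the row player's payoff to D: q·(-9) + (1−q)·11 = -20q + 11
  the row player's payoff to U: q·11 + (1−q)·10 = q + 10
  -20q + 11 = q + 10  ⇒  -21q = -1  ⇒  q = 1/21.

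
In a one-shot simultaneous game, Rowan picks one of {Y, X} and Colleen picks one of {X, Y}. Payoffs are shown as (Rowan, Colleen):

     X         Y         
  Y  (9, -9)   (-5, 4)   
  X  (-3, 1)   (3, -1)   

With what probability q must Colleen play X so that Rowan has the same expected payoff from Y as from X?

q = 2/5

Rowan's indifference between Y and X determines Colleen's mixing probability q:
  Rowan's payoff to Y: q·9 + (1−q)·(-5) = 14q - 5
  Rowan's payoff to X: q·(-3) + (1−q)·3 = -6q + 3
  14q - 5 = -6q + 3  ⇒  20q = 8  ⇒  q = 2/5.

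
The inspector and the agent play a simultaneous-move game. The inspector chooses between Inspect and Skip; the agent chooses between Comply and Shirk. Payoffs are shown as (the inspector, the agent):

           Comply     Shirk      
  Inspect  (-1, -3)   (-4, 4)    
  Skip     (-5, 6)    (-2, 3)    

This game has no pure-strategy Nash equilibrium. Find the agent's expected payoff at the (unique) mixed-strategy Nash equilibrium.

33/10

The agent's indifference between Comply and Shirk determines the inspector's mixing probability p:
  the agent's payoff from Comply: p·(-3) + (1−p)·6 = -9p + 6
  the agent's payoff from Shirk: p·4 + (1−p)·3 = p + 3
  -9p + 6 = p + 3  ⇒  -10p = -3  ⇒  p = 3/10.
At equilibrium the agent is indifferent across columns, so the agent's payoff equals the payoff from Comply: (3/10)·(-3) + (7/10)·6 = 33/10.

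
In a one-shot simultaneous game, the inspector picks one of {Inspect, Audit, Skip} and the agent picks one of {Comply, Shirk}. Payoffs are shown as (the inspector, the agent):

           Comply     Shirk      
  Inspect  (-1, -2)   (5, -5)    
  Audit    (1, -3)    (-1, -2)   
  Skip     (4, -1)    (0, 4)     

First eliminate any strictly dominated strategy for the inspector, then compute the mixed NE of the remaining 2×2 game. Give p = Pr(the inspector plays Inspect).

The inspector's strategy Audit is strictly dominated by Skip: 4 > 1 and 0 > -1. Eliminate Audit.
Set the agent's expected payoff from Comply equal to that from Shirk:
  the agent's expected payoff from Comply: p·(-2) + (1−p)·(-1) = -p - 1
  the agent's expected payoff from Shirk: p·(-5) + (1−p)·4 = -9p + 4
  -p - 1 = -9p + 4  ⇒  8p = 5  ⇒  p = 5/8.

p = 5/8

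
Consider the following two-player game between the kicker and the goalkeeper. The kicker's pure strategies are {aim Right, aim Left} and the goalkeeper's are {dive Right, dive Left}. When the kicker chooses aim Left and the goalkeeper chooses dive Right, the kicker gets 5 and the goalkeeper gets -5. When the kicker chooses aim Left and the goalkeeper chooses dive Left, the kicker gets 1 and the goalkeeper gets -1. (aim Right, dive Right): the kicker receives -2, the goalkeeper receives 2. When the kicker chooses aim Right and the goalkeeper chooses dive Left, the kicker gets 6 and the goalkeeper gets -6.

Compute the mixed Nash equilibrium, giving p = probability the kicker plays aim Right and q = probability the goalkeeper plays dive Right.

The goalkeeper's indifference between dive Right and dive Left determines the kicker's mixing probability p:
  the goalkeeper's payoff from dive Right: p·2 + (1−p)·(-5) = 7p - 5
  the goalkeeper's payoff from dive Left: p·(-6) + (1−p)·(-1) = -5p - 1
  7p - 5 = -5p - 1  ⇒  12p = 4  ⇒  p = 1/3.
Set the kicker's expected payoff from aim Right equal to that from aim Left:
  the kicker's payoff from aim Right: q·(-2) + (1−q)·6 = -8q + 6
  the kicker's payoff from aim Left: q·5 + (1−q)·1 = 4q + 1
  -8q + 6 = 4q + 1  ⇒  -12q = -5  ⇒  q = 5/12.

p = 1/3, q = 5/12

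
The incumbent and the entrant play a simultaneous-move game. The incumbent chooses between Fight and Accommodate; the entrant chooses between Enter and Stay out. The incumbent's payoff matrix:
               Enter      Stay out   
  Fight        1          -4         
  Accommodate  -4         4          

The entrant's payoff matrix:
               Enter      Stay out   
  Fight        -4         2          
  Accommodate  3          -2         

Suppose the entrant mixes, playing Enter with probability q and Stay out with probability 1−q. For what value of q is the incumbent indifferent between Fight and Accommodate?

The entrant's mix must leave the incumbent indifferent between Fight and Accommodate.
  the incumbent's payoff from Fight: q·1 + (1−q)·(-4) = 5q - 4
  the incumbent's payoff from Accommodate: q·(-4) + (1−q)·4 = -8q + 4
  5q - 4 = -8q + 4  ⇒  13q = 8  ⇒  q = 8/13.

q = 8/13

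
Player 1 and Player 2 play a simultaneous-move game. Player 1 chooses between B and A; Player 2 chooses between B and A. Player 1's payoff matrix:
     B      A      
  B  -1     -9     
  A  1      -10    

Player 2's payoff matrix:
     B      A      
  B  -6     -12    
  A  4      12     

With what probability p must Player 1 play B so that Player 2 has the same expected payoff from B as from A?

For Player 2 to be willing to mix, Player 2 must be indifferent between B and A, which pins down Player 1's mix.
  Player 2's payoff from B: p·(-6) + (1−p)·4 = -10p + 4
  Player 2's payoff from A: p·(-12) + (1−p)·12 = -24p + 12
  -10p + 4 = -24p + 12  ⇒  14p = 8  ⇒  p = 4/7.

p = 4/7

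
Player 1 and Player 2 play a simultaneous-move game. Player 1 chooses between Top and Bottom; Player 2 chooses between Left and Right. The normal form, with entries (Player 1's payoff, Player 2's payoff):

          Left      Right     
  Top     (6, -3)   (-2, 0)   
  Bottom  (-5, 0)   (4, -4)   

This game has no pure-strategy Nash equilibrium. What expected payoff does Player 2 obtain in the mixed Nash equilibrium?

-12/7

Set Player 2's expected payoff from Left equal to that from Right:
  Player 2's expected payoff from Left: p·(-3) + (1−p)·0 = -3p
  Player 2's expected payoff from Right: p·0 + (1−p)·(-4) = 4p - 4
  -3p = 4p - 4  ⇒  -7p = -4  ⇒  p = 4/7.
At equilibrium Player 2 is indifferent across columns, so Player 2's payoff equals the payoff from Left: (4/7)·(-3) + (3/7)·0 = -12/7.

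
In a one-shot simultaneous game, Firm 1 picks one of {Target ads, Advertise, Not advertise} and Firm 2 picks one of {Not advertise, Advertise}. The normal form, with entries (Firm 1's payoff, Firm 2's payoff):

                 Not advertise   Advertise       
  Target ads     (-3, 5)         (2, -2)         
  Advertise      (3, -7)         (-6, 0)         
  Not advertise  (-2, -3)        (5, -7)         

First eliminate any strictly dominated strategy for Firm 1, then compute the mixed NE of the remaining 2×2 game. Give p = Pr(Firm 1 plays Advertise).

p = 4/11

Firm 1's strategy Target ads is strictly dominated by Not advertise: -2 > -3 and 5 > 2. Eliminate Target ads.
Set Firm 2's expected payoff from Not advertise equal to that from Advertise:
  Firm 2's payoff to Not advertise: p·(-7) + (1−p)·(-3) = -4p - 3
  Firm 2's payoff to Advertise: p·0 + (1−p)·(-7) = 7p - 7
  -4p - 3 = 7p - 7  ⇒  -11p = -4  ⇒  p = 4/11.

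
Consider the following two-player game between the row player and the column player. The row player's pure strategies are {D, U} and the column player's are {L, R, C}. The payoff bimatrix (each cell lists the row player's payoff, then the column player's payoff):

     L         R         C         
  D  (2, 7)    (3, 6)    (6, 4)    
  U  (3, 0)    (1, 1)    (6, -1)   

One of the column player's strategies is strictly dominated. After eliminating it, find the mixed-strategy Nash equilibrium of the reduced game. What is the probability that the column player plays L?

q = 2/3

The column player's strategy C is strictly dominated by R: 6 > 4 and 1 > -1. Eliminate C.
Set the row player's expected payoff from D equal to that from U:
  the row player's payoff from D: q·2 + (1−q)·3 = -q + 3
  the row player's payoff from U: q·3 + (1−q)·1 = 2q + 1
  -q + 3 = 2q + 1  ⇒  -3q = -2  ⇒  q = 2/3.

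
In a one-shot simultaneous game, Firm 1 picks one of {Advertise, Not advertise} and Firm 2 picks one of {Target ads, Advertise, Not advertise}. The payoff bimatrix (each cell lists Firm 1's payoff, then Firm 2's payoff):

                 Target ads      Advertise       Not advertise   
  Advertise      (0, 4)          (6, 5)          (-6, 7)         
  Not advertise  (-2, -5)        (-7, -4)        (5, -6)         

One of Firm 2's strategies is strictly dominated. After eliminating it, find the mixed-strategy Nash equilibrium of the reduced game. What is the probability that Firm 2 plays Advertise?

q = 11/24

Firm 2's strategy Target ads is strictly dominated by Advertise: 5 > 4 and -4 > -5. Eliminate Target ads.
For Firm 1 to be willing to mix, Firm 1 must be indifferent between Advertise and Not advertise, which pins down Firm 2's mix.
  Firm 1's payoff to Advertise: q·6 + (1−q)·(-6) = 12q - 6
  Firm 1's payoff to Not advertise: q·(-7) + (1−q)·5 = -12q + 5
  12q - 6 = -12q + 5  ⇒  24q = 11  ⇒  q = 11/24.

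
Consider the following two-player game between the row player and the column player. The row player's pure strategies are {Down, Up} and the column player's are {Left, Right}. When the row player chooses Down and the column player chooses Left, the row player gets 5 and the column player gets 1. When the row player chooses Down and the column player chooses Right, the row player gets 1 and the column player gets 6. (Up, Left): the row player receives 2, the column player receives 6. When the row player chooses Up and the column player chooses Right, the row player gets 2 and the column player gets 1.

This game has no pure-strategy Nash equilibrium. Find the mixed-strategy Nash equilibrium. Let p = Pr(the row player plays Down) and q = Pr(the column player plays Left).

Set the column player's expected payoff from Left equal to that from Right:
  the column player's payoff to Left: p·1 + (1−p)·6 = -5p + 6
  the column player's payoff to Right: p·6 + (1−p)·1 = 5p + 1
  -5p + 6 = 5p + 1  ⇒  -10p = -5  ⇒  p = 1/2.
The column player's mix must leave the row player indifferent between Down and Up.
  the row player's payoff from Down: q·5 + (1−q)·1 = 4q + 1
  the row player's payoff from Up: q·2 + (1−q)·2 = 2
  4q + 1 = 2  ⇒  4q = 1  ⇒  q = 1/4.

p = 1/2, q = 1/4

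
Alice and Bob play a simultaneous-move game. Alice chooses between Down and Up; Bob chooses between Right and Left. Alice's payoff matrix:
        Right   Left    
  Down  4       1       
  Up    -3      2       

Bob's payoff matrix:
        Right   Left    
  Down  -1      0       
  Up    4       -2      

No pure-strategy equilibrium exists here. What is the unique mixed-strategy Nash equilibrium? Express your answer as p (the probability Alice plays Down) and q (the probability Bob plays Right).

p = 6/7, q = 1/8

Set Bob's expected payoff from Right equal to that from Left:
  Bob's expected payoff from Right: p·(-1) + (1−p)·4 = -5p + 4
  Bob's expected payoff from Left: p·0 + (1−p)·(-2) = 2p - 2
  -5p + 4 = 2p - 2  ⇒  -7p = -6  ⇒  p = 6/7.
Bob's mix must leave Alice indifferent between Down and Up.
  Alice's expected payoff from Down: q·4 + (1−q)·1 = 3q + 1
  Alice's expected payoff from Up: q·(-3) + (1−q)·2 = -5q + 2
  3q + 1 = -5q + 2  ⇒  8q = 1  ⇒  q = 1/8.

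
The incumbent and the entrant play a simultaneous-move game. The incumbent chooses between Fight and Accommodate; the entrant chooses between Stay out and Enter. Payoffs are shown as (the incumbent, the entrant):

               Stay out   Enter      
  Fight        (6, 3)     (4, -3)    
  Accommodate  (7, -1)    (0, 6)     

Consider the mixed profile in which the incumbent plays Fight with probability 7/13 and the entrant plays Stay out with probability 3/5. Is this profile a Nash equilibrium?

Given the entrant's mix q = 3/5, the incumbent's payoff from Fight is 26/5 but from Accommodate is 21/5. The incumbent strictly prefers Fight, so the incumbent would not mix.
So the proposed profile is not a Nash equilibrium.

No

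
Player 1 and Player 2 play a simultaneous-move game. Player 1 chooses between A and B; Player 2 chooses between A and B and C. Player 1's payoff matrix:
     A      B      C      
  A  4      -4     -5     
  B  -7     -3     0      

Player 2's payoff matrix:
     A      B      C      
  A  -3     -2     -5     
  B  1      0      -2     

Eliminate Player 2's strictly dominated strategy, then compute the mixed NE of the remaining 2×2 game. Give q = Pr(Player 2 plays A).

q = 1/12

Player 2's strategy C is strictly dominated by A: -3 > -5 and 1 > -2. Eliminate C.
In a mixed equilibrium Player 1 is indifferent between A and B; this condition fixes q.
  Player 1's payoff from A: q·4 + (1−q)·(-4) = 8q - 4
  Player 1's payoff from B: q·(-7) + (1−q)·(-3) = -4q - 3
  8q - 4 = -4q - 3  ⇒  12q = 1  ⇒  q = 1/12.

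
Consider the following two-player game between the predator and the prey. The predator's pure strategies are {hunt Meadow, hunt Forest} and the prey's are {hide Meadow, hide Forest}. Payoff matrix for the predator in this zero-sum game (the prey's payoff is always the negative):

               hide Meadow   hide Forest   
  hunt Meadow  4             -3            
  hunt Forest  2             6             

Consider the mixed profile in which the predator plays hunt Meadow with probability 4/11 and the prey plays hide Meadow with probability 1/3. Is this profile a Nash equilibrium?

No

Given the prey's mix q = 1/3, the predator's payoff from hunt Meadow is -2/3 but from hunt Forest is 14/3. The predator strictly prefers hunt Forest, so the predator would not mix.
So the proposed profile is not a Nash equilibrium.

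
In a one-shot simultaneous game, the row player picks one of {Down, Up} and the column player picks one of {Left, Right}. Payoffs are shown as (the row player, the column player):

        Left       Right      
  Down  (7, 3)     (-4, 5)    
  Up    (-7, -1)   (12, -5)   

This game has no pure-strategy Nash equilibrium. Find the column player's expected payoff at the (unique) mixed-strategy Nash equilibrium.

The row player's mix must leave the column player indifferent between Left and Right.
  the column player's expected payoff from Left: p·3 + (1−p)·(-1) = 4p - 1
  the column player's expected payoff from Right: p·5 + (1−p)·(-5) = 10p - 5
  4p - 1 = 10p - 5  ⇒  -6p = -4  ⇒  p = 2/3.
At equilibrium the column player is indifferent across columns, so the column player's payoff equals the payoff from Left: (2/3)·3 + (1/3)·(-1) = 5/3.

5/3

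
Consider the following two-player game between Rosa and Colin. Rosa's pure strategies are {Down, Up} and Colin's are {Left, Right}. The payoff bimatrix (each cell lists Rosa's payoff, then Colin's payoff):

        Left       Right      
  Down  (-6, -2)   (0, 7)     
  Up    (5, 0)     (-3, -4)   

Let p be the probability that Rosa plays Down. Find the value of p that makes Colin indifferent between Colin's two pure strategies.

p = 4/13

For Colin to be willing to mix, Colin must be indifferent between Left and Right, which pins down Rosa's mix.
  Colin's expected payoff from Left: p·(-2) + (1−p)·0 = -2p
  Colin's expected payoff from Right: p·7 + (1−p)·(-4) = 11p - 4
  -2p = 11p - 4  ⇒  -13p = -4  ⇒  p = 4/13.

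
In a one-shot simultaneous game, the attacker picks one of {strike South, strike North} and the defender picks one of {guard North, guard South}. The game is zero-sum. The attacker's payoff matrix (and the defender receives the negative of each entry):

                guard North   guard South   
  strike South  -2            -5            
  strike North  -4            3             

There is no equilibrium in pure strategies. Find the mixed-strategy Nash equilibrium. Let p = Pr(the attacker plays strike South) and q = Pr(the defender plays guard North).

Set the defender's expected payoff from guard North equal to that from guard South:
  the defender's payoff to guard North: p·2 + (1−p)·4 = -2p + 4
  the defender's payoff to guard South: p·5 + (1−p)·(-3) = 8p - 3
  -2p + 4 = 8p - 3  ⇒  -10p = -7  ⇒  p = 7/10.
Set the attacker's expected payoff from strike South equal to that from strike North:
  the attacker's payoff from strike South: q·(-2) + (1−q)·(-5) = 3q - 5
  the attacker's payoff from strike North: q·(-4) + (1−q)·3 = -7q + 3
  3q - 5 = -7q + 3  ⇒  10q = 8  ⇒  q = 4/5.

p = 7/10, q = 4/5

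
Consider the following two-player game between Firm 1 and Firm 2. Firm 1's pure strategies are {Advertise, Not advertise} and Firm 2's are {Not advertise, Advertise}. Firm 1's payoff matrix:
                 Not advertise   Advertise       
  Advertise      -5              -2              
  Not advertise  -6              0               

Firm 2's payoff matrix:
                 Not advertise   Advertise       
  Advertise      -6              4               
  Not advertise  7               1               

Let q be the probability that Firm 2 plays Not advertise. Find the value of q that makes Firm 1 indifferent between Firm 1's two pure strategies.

In a mixed equilibrium Firm 1 is indifferent between Advertise and Not advertise; this condition fixes q.
  Firm 1's payoff to Advertise: q·(-5) + (1−q)·(-2) = -3q - 2
  Firm 1's payoff to Not advertise: q·(-6) + (1−q)·0 = -6q
  -3q - 2 = -6q  ⇒  3q = 2  ⇒  q = 2/3.

q = 2/3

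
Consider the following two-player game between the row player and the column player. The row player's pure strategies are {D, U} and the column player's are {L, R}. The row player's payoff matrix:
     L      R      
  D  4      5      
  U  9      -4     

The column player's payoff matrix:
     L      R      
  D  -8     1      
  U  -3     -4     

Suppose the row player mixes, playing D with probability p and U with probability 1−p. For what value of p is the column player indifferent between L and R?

p = 1/10

Set the column player's expected payoff from L equal to that from R:
  the column player's expected payoff from L: p·(-8) + (1−p)·(-3) = -5p - 3
  the column player's expected payoff from R: p·1 + (1−p)·(-4) = 5p - 4
  -5p - 3 = 5p - 4  ⇒  -10p = -1  ⇒  p = 1/10.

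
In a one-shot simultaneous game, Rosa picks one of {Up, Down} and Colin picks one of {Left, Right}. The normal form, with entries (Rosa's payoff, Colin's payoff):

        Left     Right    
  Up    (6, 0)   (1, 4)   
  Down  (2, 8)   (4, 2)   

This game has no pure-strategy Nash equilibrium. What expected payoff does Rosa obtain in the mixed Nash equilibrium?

22/7

For Rosa to be willing to mix, Rosa must be indifferent between Up and Down, which pins down Colin's mix.
  Rosa's expected payoff from Up: q·6 + (1−q)·1 = 5q + 1
  Rosa's expected payoff from Down: q·2 + (1−q)·4 = -2q + 4
  5q + 1 = -2q + 4  ⇒  7q = 3  ⇒  q = 3/7.
At equilibrium Rosa is indifferent across rows, so Rosa's payoff equals the payoff from Up: (3/7)·6 + (4/7)·1 = 22/7.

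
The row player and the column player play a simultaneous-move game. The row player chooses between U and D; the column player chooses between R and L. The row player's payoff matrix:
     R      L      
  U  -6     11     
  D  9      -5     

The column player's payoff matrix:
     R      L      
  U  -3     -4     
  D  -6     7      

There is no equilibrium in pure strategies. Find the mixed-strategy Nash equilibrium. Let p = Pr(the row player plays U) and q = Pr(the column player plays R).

In a mixed equilibrium the column player is indifferent between R and L; this condition fixes p.
  the column player's payoff from R: p·(-3) + (1−p)·(-6) = 3p - 6
  the column player's payoff from L: p·(-4) + (1−p)·7 = -11p + 7
  3p - 6 = -11p + 7  ⇒  14p = 13  ⇒  p = 13/14.
The row player's indifference between U and D determines the column player's mixing probability q:
  the row player's payoff from U: q·(-6) + (1−q)·11 = -17q + 11
  the row player's payoff from D: q·9 + (1−q)·(-5) = 14q - 5
  -17q + 11 = 14q - 5  ⇒  -31q = -16  ⇒  q = 16/31.

p = 13/14, q = 16/31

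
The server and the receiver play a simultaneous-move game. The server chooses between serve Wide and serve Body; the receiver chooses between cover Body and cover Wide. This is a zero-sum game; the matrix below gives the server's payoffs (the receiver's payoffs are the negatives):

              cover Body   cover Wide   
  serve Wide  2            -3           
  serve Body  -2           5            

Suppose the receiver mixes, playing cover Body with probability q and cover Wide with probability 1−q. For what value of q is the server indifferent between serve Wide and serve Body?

q = 2/3

Set the server's expected payoff from serve Wide equal to that from serve Body:
  the server's payoff from serve Wide: q·2 + (1−q)·(-3) = 5q - 3
  the server's payoff from serve Body: q·(-2) + (1−q)·5 = -7q + 5
  5q - 3 = -7q + 5  ⇒  12q = 8  ⇒  q = 2/3.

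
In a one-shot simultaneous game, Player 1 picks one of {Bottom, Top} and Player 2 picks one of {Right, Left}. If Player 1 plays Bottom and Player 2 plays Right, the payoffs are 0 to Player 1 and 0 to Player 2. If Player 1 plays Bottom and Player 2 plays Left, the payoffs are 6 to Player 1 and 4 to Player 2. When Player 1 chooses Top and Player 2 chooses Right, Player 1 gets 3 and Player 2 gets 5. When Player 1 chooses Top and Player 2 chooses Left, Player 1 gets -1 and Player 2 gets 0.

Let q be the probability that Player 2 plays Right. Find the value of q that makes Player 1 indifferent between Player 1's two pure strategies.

Player 2's mix must leave Player 1 indifferent between Bottom and Top.
  Player 1's payoff from Bottom: q·0 + (1−q)·6 = -6q + 6
  Player 1's payoff from Top: q·3 + (1−q)·(-1) = 4q - 1
  -6q + 6 = 4q - 1  ⇒  -10q = -7  ⇒  q = 7/10.

q = 7/10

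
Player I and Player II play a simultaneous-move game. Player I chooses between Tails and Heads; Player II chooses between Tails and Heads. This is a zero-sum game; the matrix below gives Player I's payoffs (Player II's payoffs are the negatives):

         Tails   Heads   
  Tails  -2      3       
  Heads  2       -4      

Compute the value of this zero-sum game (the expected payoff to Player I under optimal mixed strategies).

Set Player I's expected payoff from Tails equal to that from Heads:
  Player I's expected payoff from Tails: q·(-2) + (1−q)·3 = -5q + 3
  Player I's expected payoff from Heads: q·2 + (1−q)·(-4) = 6q - 4
  -5q + 3 = 6q - 4  ⇒  -11q = -7  ⇒  q = 7/11.
The value is Player I's expected payoff against this mix (using Tails): (7/11)·(-2) + (4/11)·3 = -2/11.

v = -2/11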